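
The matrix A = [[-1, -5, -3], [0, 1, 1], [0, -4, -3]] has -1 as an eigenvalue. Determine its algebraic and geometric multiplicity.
The characteristic polynomial is (x + 1)^3, so the factor x + 1 appears with exponent 3: the algebraic multiplicity is 3.

rank(A + I) = 2, so the eigenspace has dimension 3 - 2 = 1: the geometric multiplicity is 1.

Since 1 < 3, A is not diagonalizable.

algebraic multiplicity 3, geometric multiplicity 1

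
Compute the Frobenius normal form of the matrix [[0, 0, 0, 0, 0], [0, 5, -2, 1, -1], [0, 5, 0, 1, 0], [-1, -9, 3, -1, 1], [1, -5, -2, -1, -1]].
The invariant factors of A (the non-unit diagonal entries of the Smith normal form of xI - A over ℚ[x]) are x^2(x - 1)^3, each dividing the next. The characteristic polynomial is their product, x^2(x - 1)^3.

The rational canonical form is the block-diagonal matrix of companion matrices C(f_i):
R = [[0, 0, 0, 0, 0], [1, 0, 0, 0, 0], [0, 1, 0, 0, 1], [0, 0, 1, 0, -3], [0, 0, 0, 1, 3]].

R = [[0, 0, 0, 0, 0], [1, 0, 0, 0, 0], [0, 1, 0, 0, 1], [0, 0, 1, 0, -3], [0, 0, 0, 1, 3]]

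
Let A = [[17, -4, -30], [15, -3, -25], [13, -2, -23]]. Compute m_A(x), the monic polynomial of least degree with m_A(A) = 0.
m_A(x) = (x + 3)^3

The characteristic polynomial factors as (x + 3)^3. The minimal polynomial is ∏(x - λ)^{k_λ} where k_λ is the size of the largest Jordan block at λ.

For λ = -3: rank(A + 3I) = 2, and the largest Jordan block has size 3 (the smallest k with rank((A + 3I)^k) = rank((A + 3I)^(k+1))).

So m_A(x) = (x + 3)^3.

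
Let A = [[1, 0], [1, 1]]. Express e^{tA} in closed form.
A has Jordan form J = [[1, 1], [0, 1]] with A = PJP^{-1}, so e^{tA} = P e^{tJ} P^{-1}.

For a Jordan block J_k(λ), e^{tJ_k(λ)} = e^{λt} · (I + tN + t^2 N^2/2! + ... + t^{k-1} N^{k-1}/(k-1)!) where N is the nilpotent superdiagonal part.

Assembling the blocks and conjugating back gives the entries of e^{tA} as shown above.

e^{tA} = [[e^{t}, 0], [t*e^{t}, e^{t}]]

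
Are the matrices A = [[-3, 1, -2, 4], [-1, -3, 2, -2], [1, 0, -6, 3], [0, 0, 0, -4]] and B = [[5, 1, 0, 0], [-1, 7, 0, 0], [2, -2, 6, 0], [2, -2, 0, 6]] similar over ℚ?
No.

trace(A) = -16 but trace(B) = 24. The trace is a similarity invariant, so A and B are not similar.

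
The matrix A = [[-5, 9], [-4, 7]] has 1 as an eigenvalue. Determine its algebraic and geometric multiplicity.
The characteristic polynomial is (x - 1)^2, so the factor x - 1 appears with exponent 2: the algebraic multiplicity is 2.

rank(A - I) = 1, so the eigenspace has dimension 2 - 1 = 1: the geometric multiplicity is 1.

Since 1 < 2, A is not diagonalizable.

algebraic multiplicity 2, geometric multiplicity 1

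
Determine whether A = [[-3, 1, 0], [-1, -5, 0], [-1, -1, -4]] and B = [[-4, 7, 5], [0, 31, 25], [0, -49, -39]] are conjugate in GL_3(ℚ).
Two matrices over a field are similar if and only if they have the same invariant factors.

Both A and B have characteristic polynomial (x + 4)^3 and minimal polynomial (x + 4)^2. Computing further, both have invariant factors x + 4, (x + 4)^2. Hence A and B are similar.

Yes.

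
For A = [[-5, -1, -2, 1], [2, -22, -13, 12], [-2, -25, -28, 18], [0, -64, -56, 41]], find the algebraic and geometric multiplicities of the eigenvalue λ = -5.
algebraic multiplicity 3, geometric multiplicity 1

The characteristic polynomial is (x - 1)(x + 5)^3, so the factor x + 5 appears with exponent 3: the algebraic multiplicity is 3.

rank(A + 5I) = 3, so the eigenspace has dimension 4 - 3 = 1: the geometric multiplicity is 1.

Since 1 < 3, A is not diagonalizable.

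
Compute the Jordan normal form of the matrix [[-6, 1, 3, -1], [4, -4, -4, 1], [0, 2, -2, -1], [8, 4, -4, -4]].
J = [[-4, 1, 0, 0], [0, -4, 0, 0], [0, 0, -4, 1], [0, 0, 0, -4]]

The characteristic polynomial is det(xI - A) = (x + 4)^4, so the eigenvalues are -4 (algebraic multiplicity 4).

For λ = -4: rank(A + 4I) = 2, rank((A + 4I)^2) = 0. The eigenspace has dimension 4 - 2 = 2, so there are 2 Jordan blocks; the rank sequence gives block sizes [2, 2].

Assembling the blocks gives the Jordan form J above.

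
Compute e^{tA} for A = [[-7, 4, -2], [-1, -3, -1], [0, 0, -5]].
e^{tA} = [[(1 - 2*t)*e^{-5*t}, 4*t*e^{-5*t}, -2*t*e^{-5*t}], [-t*e^{-5*t}, (2*t + 1)*e^{-5*t}, -t*e^{-5*t}], [0, 0, e^{-5*t}]]

A has Jordan form J = [[-5, 1, 0], [0, -5, 0], [0, 0, -5]] with A = PJP^{-1}, so e^{tA} = P e^{tJ} P^{-1}.

For a Jordan block J_k(λ), e^{tJ_k(λ)} = e^{λt} · (I + tN + t^2 N^2/2! + ... + t^{k-1} N^{k-1}/(k-1)!) where N is the nilpotent superdiagonal part.

Assembling the blocks and conjugating back gives the entries of e^{tA} as shown above.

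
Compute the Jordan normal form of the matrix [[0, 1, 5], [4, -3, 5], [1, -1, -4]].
The characteristic polynomial is det(xI - A) = (x - 1)(x + 4)^2, so the eigenvalues are -4 (algebraic multiplicity 2), 1 (algebraic multiplicity 1).

For λ = -4: rank(A + 4I) = 2, rank((A + 4I)^2) = 1. The eigenspace has dimension 3 - 2 = 1, so there is 1 Jordan block; the rank sequence gives block sizes [2].

For λ = 1: algebraic multiplicity 1 gives one 1×1 block.

Assembling the blocks gives the Jordan form J above.

J = [[-4, 1, 0], [0, -4, 0], [0, 0, 1]]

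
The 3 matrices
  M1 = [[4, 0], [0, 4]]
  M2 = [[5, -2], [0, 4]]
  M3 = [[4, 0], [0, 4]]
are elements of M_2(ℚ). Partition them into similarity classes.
2 classes: {M1, M3}, {M2}

Characteristic polynomials: χ_{M1} = (x - 4)^2, χ_{M2} = (x - 5)(x - 4), χ_{M3} = (x - 4)^2.

{M1, M3}: invariant factors x - 4, x - 4.

{M2}: invariant factors (x - 5)(x - 4).

Matrices are similar if and only if their invariant-factor lists agree; the partition into similarity classes is {M1, M3}, {M2}.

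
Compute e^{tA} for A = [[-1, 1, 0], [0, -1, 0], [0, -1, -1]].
e^{tA} = [[e^{-t}, t*e^{-t}, 0], [0, e^{-t}, 0], [0, -t*e^{-t}, e^{-t}]]

A has Jordan form J = [[-1, 1, 0], [0, -1, 0], [0, 0, -1]] with A = PJP^{-1}, so e^{tA} = P e^{tJ} P^{-1}.

For a Jordan block J_k(λ), e^{tJ_k(λ)} = e^{λt} · (I + tN + t^2 N^2/2! + ... + t^{k-1} N^{k-1}/(k-1)!) where N is the nilpotent superdiagonal part.

Assembling the blocks and conjugating back gives the entries of e^{tA} as shown above.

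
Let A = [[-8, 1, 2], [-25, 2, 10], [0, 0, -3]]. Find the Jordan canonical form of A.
J = [[-3, 1, 0], [0, -3, 0], [0, 0, -3]]

The characteristic polynomial is det(xI - A) = (x + 3)^3, so the eigenvalues are -3 (algebraic multiplicity 3).

For λ = -3: rank(A + 3I) = 1, rank((A + 3I)^2) = 0. The eigenspace has dimension 3 - 1 = 2, so there are 2 Jordan blocks; the rank sequence gives block sizes [2, 1].

Assembling the blocks gives the Jordan form J above.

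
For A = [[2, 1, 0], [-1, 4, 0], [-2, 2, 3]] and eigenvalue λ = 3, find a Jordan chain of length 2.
We seek v_1 ∈ ker((A - 3I)^2) \ ker(A - 3I), then set v_{i+1} = (A - 3I) v_i.

One such chain is v_1 = [[0, 1, 4]]^T, v_2 = [[1, 1, 2]]^T. Check: (A - 3I) v_2 = [[0, 0, 0]]^T = 0.

v_1 = [[0, 1, 4]]^T, v_2 = [[1, 1, 2]]^T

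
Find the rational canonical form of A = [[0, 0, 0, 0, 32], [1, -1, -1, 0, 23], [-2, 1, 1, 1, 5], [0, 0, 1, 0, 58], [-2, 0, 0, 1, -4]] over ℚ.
The invariant factors of A (the non-unit diagonal entries of the Smith normal form of xI - A over ℚ[x]) are (x - 2)(x^2 + 3x + 4)^2, each dividing the next. The characteristic polynomial is their product, (x - 2)(x^2 + 3x + 4)^2.

The rational canonical form is the block-diagonal matrix of companion matrices C(f_i):
R = [[0, 0, 0, 0, 32], [1, 0, 0, 0, 32], [0, 1, 0, 0, 10], [0, 0, 1, 0, -5], [0, 0, 0, 1, -4]].

Note the characteristic polynomial does not split into linear factors over ℚ, so A has no Jordan form over ℚ; the rational canonical form exists over any field.

R = [[0, 0, 0, 0, 32], [1, 0, 0, 0, 32], [0, 1, 0, 0, 10], [0, 0, 1, 0, -5], [0, 0, 0, 1, -4]]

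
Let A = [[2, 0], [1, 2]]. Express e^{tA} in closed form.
e^{tA} = [[e^{2*t}, 0], [t*e^{2*t}, e^{2*t}]]

A has Jordan form J = [[2, 1], [0, 2]] with A = PJP^{-1}, so e^{tA} = P e^{tJ} P^{-1}.

For a Jordan block J_k(λ), e^{tJ_k(λ)} = e^{λt} · (I + tN + t^2 N^2/2! + ... + t^{k-1} N^{k-1}/(k-1)!) where N is the nilpotent superdiagonal part.

Assembling the blocks and conjugating back gives the entries of e^{tA} as shown above.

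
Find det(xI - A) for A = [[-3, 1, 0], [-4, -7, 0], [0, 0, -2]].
χ_A(x) = (x + 2)(x + 5)^2

xI - A = [[x + 3, -1, 0], [4, x + 7, 0], [0, 0, x + 2]].

Expanding det(xI - A) along the first row:
det(xI - A) = + (x + 3)·det([[x + 7, 0], [0, x + 2]]) - (-1)·det([[4, 0], [0, x + 2]]) + (0)·det([[4, x + 7], [0, 0]]).

Evaluating gives χ_A(x) = x^3 + 12x^2 + 45x + 50 = (x + 2)(x + 5)^2.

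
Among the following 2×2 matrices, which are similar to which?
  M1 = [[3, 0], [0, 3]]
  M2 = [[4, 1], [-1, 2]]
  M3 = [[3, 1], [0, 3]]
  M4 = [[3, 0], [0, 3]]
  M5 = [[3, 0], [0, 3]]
2 classes: {M1, M4, M5}, {M2, M3}

Characteristic polynomials: χ_{M1} = (x - 3)^2, χ_{M2} = (x - 3)^2, χ_{M3} = (x - 3)^2, χ_{M4} = (x - 3)^2, χ_{M5} = (x - 3)^2.

{M1, M4, M5}: invariant factors x - 3, x - 3.

{M2, M3}: invariant factors (x - 3)^2.

Matrices are similar if and only if their invariant-factor lists agree; the partition into similarity classes is {M1, M4, M5}, {M2, M3}.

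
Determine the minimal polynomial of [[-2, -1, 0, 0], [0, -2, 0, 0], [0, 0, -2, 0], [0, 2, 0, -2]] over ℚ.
m_A(x) = (x + 2)^2

The characteristic polynomial factors as (x + 2)^4. The minimal polynomial is ∏(x - λ)^{k_λ} where k_λ is the size of the largest Jordan block at λ.

For λ = -2: rank(A + 2I) = 1, and the largest Jordan block has size 2 (the smallest k with rank((A + 2I)^k) = rank((A + 2I)^(k+1))).

So m_A(x) = (x + 2)^2.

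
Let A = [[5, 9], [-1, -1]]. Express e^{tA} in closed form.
A has Jordan form J = [[2, 1], [0, 2]] with A = PJP^{-1}, so e^{tA} = P e^{tJ} P^{-1}.

For a Jordan block J_k(λ), e^{tJ_k(λ)} = e^{λt} · (I + tN + t^2 N^2/2! + ... + t^{k-1} N^{k-1}/(k-1)!) where N is the nilpotent superdiagonal part.

Assembling the blocks and conjugating back gives the entries of e^{tA} as shown above.

e^{tA} = [[(3*t + 1)*e^{2*t}, 9*t*e^{2*t}], [-t*e^{2*t}, (1 - 3*t)*e^{2*t}]]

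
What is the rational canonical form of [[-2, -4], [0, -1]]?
R = [[0, -2], [1, -3]]

The invariant factors of A (the non-unit diagonal entries of the Smith normal form of xI - A over ℚ[x]) are (x + 1)(x + 2), each dividing the next. The characteristic polynomial is their product, (x + 1)(x + 2).

The rational canonical form is the block-diagonal matrix of companion matrices C(f_i):
R = [[0, -2], [1, -3]].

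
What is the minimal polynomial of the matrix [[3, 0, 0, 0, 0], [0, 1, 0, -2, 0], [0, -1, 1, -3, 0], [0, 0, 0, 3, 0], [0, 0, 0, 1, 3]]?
The characteristic polynomial factors as (x - 3)^3(x - 1)^2. The minimal polynomial is ∏(x - λ)^{k_λ} where k_λ is the size of the largest Jordan block at λ.

For λ = 1: rank(A - I) = 4, and the largest Jordan block has size 2 (the smallest k with rank((A - I)^k) = rank((A - I)^(k+1))).
For λ = 3: rank(A - 3I) = 3, and the largest Jordan block has size 2 (the smallest k with rank((A - 3I)^k) = rank((A - 3I)^(k+1))).

So m_A(x) = (x - 3)^2(x - 1)^2.

m_A(x) = (x - 3)^2(x - 1)^2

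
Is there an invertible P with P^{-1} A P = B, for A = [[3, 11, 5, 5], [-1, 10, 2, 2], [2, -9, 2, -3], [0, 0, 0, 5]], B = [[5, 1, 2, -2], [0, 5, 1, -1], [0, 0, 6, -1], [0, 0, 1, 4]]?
Two matrices over a field are similar if and only if they have the same invariant factors.

Both A and B have characteristic polynomial (x - 5)^4 and minimal polynomial (x - 5)^3. Computing further, both have invariant factors x - 5, (x - 5)^3. Hence A and B are similar.

Yes.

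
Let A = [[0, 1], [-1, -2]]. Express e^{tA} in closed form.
A has Jordan form J = [[-1, 1], [0, -1]] with A = PJP^{-1}, so e^{tA} = P e^{tJ} P^{-1}.

For a Jordan block J_k(λ), e^{tJ_k(λ)} = e^{λt} · (I + tN + t^2 N^2/2! + ... + t^{k-1} N^{k-1}/(k-1)!) where N is the nilpotent superdiagonal part.

Assembling the blocks and conjugating back gives the entries of e^{tA} as shown above.

e^{tA} = [[(t + 1)*e^{-t}, t*e^{-t}], [-t*e^{-t}, (1 - t)*e^{-t}]]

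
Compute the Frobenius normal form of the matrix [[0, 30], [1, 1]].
R = [[0, 30], [1, 1]]

The invariant factors of A (the non-unit diagonal entries of the Smith normal form of xI - A over ℚ[x]) are (x - 6)(x + 5), each dividing the next. The characteristic polynomial is their product, (x - 6)(x + 5).

The rational canonical form is the block-diagonal matrix of companion matrices C(f_i):
R = [[0, 30], [1, 1]].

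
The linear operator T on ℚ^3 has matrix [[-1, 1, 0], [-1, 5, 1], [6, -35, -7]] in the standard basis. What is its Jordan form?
J = [[-1, 1, 0], [0, -1, 1], [0, 0, -1]]

The characteristic polynomial is det(xI - A) = (x + 1)^3, so the eigenvalues are -1 (algebraic multiplicity 3).

For λ = -1: rank(A + I) = 2, rank((A + I)^2) = 1, rank((A + I)^3) = 0. The eigenspace has dimension 3 - 2 = 1, so there is 1 Jordan block; the rank sequence gives block sizes [3].

Assembling the blocks gives the Jordan form J above.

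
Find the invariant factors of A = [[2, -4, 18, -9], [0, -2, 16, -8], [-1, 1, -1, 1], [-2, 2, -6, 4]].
The Jordan structure of A has elementary divisors (x + 2), (x - 1), (x - 2)^2. Arranging the block sizes at each eigenvalue in decreasing order and taking row products gives the invariant factors.

Invariant factors (smallest first, each dividing the next): (x - 2)^2(x - 1)(x + 2).

Check: the last factor (x - 2)^2(x - 1)(x + 2) is the minimal polynomial, and the product (x - 2)^2(x - 1)(x + 2) is the characteristic polynomial.

(x - 2)^2(x - 1)(x + 2)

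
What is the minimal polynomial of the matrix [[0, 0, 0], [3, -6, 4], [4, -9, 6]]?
m_A(x) = x^3

The characteristic polynomial factors as x^3. The minimal polynomial is ∏(x - λ)^{k_λ} where k_λ is the size of the largest Jordan block at λ.

For λ = 0: rank(A) = 2, and the largest Jordan block has size 3 (the smallest k with rank(A^k) = rank(A^(k+1))).

So m_A(x) = x^3.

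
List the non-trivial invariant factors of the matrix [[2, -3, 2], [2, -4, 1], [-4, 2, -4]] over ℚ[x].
(x + 2)^3

The Jordan structure of A has elementary divisors (x + 2)^3. Arranging the block sizes at each eigenvalue in decreasing order and taking row products gives the invariant factors.

Invariant factors (smallest first, each dividing the next): (x + 2)^3.

Check: the last factor (x + 2)^3 is the minimal polynomial, and the product (x + 2)^3 is the characteristic polynomial.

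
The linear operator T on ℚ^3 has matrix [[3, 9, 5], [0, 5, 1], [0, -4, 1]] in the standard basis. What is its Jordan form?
J = [[3, 1, 0], [0, 3, 1], [0, 0, 3]]

The characteristic polynomial is det(xI - A) = (x - 3)^3, so the eigenvalues are 3 (algebraic multiplicity 3).

For λ = 3: rank(A - 3I) = 2, rank((A - 3I)^2) = 1, rank((A - 3I)^3) = 0. The eigenspace has dimension 3 - 2 = 1, so there is 1 Jordan block; the rank sequence gives block sizes [3].

Assembling the blocks gives the Jordan form J above.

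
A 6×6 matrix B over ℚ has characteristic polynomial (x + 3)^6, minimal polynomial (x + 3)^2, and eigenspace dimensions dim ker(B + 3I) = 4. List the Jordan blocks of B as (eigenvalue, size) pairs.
Jordan blocks: (-3, 2), (-3, 2), (-3, 1), (-3, 1)

λ = -3: algebraic multiplicity 6 (exponent in χ_B), largest block size 2 (exponent in m_B), 4 blocks (geometric multiplicity). These force block sizes [2, 2, 1, 1].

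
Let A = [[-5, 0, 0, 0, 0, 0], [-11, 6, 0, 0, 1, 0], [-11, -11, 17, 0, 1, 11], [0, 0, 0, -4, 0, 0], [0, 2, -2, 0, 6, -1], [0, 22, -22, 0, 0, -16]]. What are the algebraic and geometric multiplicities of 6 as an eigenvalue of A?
The characteristic polynomial is (x - 6)^3(x + 4)(x + 5)^2, so the factor x - 6 appears with exponent 3: the algebraic multiplicity is 3.

rank(A - 6I) = 5, so the eigenspace has dimension 6 - 5 = 1: the geometric multiplicity is 1.

Since 1 < 3, A is not diagonalizable.

algebraic multiplicity 3, geometric multiplicity 1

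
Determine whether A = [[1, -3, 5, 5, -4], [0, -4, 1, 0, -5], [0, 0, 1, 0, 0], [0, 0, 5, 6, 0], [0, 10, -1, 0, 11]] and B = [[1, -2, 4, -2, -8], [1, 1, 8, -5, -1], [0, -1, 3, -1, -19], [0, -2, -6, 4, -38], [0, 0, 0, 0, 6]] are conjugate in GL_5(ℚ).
Yes.

Two matrices over a field are similar if and only if they have the same invariant factors.

Both A and B have characteristic polynomial (x - 6)^2(x - 1)^3 and minimal polynomial (x - 6)(x - 1)^3. Computing further, both have invariant factors x - 6, (x - 6)(x - 1)^3. Hence A and B are similar.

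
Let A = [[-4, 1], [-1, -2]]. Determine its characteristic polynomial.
χ_A(x) = (x + 3)^2

xI - A = [[x + 4, -1], [1, x + 2]].

Expanding det(xI - A) along the first row:
det(xI - A) = + (x + 4)·det([[x + 2]]) - (-1)·det([[1]]).

Evaluating gives χ_A(x) = x^2 + 6x + 9 = (x + 3)^2.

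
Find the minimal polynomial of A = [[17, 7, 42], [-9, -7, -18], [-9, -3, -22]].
The characteristic polynomial factors as (x + 4)^3. The minimal polynomial is ∏(x - λ)^{k_λ} where k_λ is the size of the largest Jordan block at λ.

For λ = -4: rank(A + 4I) = 1, and the largest Jordan block has size 2 (the smallest k with rank((A + 4I)^k) = rank((A + 4I)^(k+1))).

So m_A(x) = (x + 4)^2.

m_A(x) = (x + 4)^2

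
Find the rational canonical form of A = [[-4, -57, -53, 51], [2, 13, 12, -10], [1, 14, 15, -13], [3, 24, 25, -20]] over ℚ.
R = [[0, 0, 0, -25], [1, 0, 0, 20], [0, 1, 0, -14], [0, 0, 1, 4]]

The invariant factors of A (the non-unit diagonal entries of the Smith normal form of xI - A over ℚ[x]) are (x^2 - 2x + 5)^2, each dividing the next. The characteristic polynomial is their product, (x^2 - 2x + 5)^2.

The rational canonical form is the block-diagonal matrix of companion matrices C(f_i):
R = [[0, 0, 0, -25], [1, 0, 0, 20], [0, 1, 0, -14], [0, 0, 1, 4]].

Note the characteristic polynomial does not split into linear factors over ℚ, so A has no Jordan form over ℚ; the rational canonical form exists over any field.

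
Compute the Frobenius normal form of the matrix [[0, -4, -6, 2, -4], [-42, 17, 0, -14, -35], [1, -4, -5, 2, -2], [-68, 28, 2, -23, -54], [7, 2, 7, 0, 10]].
R = [[0, -2, 0, 0, 0], [1, -1, 0, 0, 0], [0, 0, 0, 0, 2], [0, 0, 1, 0, -1], [0, 0, 0, 1, 0]]

The invariant factors of A (the non-unit diagonal entries of the Smith normal form of xI - A over ℚ[x]) are x^2 + x + 2, (x - 1)(x^2 + x + 2), each dividing the next. The characteristic polynomial is their product, (x - 1)(x^2 + x + 2)^2.

The rational canonical form is the block-diagonal matrix of companion matrices C(f_i):
R = [[0, -2, 0, 0, 0], [1, -1, 0, 0, 0], [0, 0, 0, 0, 2], [0, 0, 1, 0, -1], [0, 0, 0, 1, 0]].

Note the characteristic polynomial does not split into linear factors over ℚ, so A has no Jordan form over ℚ; the rational canonical form exists over any field.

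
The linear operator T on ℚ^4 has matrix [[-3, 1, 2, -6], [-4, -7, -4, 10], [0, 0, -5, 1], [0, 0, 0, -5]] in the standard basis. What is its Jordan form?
The characteristic polynomial is det(xI - A) = (x + 5)^4, so the eigenvalues are -5 (algebraic multiplicity 4).

For λ = -5: rank(A + 5I) = 2, rank((A + 5I)^2) = 0. The eigenspace has dimension 4 - 2 = 2, so there are 2 Jordan blocks; the rank sequence gives block sizes [2, 2].

Assembling the blocks gives the Jordan form J above.

J = [[-5, 1, 0, 0], [0, -5, 0, 0], [0, 0, -5, 1], [0, 0, 0, -5]]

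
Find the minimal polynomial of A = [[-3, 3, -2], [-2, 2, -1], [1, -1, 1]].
The characteristic polynomial factors as x^3. The minimal polynomial is ∏(x - λ)^{k_λ} where k_λ is the size of the largest Jordan block at λ.

For λ = 0: rank(A) = 2, and the largest Jordan block has size 3 (the smallest k with rank(A^k) = rank(A^(k+1))).

So m_A(x) = x^3.

m_A(x) = x^3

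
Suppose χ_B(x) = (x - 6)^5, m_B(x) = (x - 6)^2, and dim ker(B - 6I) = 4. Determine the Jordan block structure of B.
Jordan blocks: (6, 2), (6, 1), (6, 1), (6, 1)

λ = 6: algebraic multiplicity 5 (exponent in χ_B), largest block size 2 (exponent in m_B), 4 blocks (geometric multiplicity). These force block sizes [2, 1, 1, 1].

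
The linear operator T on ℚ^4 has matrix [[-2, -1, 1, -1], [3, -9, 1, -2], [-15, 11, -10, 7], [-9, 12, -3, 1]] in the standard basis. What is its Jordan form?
The characteristic polynomial is det(xI - A) = (x + 5)^4, so the eigenvalues are -5 (algebraic multiplicity 4).

For λ = -5: rank(A + 5I) = 2, rank((A + 5I)^2) = 0. The eigenspace has dimension 4 - 2 = 2, so there are 2 Jordan blocks; the rank sequence gives block sizes [2, 2].

Assembling the blocks gives the Jordan form J above.

J = [[-5, 1, 0, 0], [0, -5, 0, 0], [0, 0, -5, 1], [0, 0, 0, -5]]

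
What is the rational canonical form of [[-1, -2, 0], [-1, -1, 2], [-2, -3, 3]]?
R = [[0, 0, -1], [1, 0, 1], [0, 1, 1]]

The invariant factors of A (the non-unit diagonal entries of the Smith normal form of xI - A over ℚ[x]) are (x - 1)^2(x + 1), each dividing the next. The characteristic polynomial is their product, (x - 1)^2(x + 1).

The rational canonical form is the block-diagonal matrix of companion matrices C(f_i):
R = [[0, 0, -1], [1, 0, 1], [0, 1, 1]].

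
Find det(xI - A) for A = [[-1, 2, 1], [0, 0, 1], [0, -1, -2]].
xI - A = [[x + 1, -2, -1], [0, x, -1], [0, 1, x + 2]].

Expanding det(xI - A) along the first row:
det(xI - A) = + (x + 1)·det([[x, -1], [1, x + 2]]) - (-2)·det([[0, -1], [0, x + 2]]) + (-1)·det([[0, x], [0, 1]]).

Evaluating gives χ_A(x) = x^3 + 3x^2 + 3x + 1 = (x + 1)^3.

χ_A(x) = (x + 1)^3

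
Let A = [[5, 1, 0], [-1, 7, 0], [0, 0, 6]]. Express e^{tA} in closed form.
A has Jordan form J = [[6, 1, 0], [0, 6, 0], [0, 0, 6]] with A = PJP^{-1}, so e^{tA} = P e^{tJ} P^{-1}.

For a Jordan block J_k(λ), e^{tJ_k(λ)} = e^{λt} · (I + tN + t^2 N^2/2! + ... + t^{k-1} N^{k-1}/(k-1)!) where N is the nilpotent superdiagonal part.

Assembling the blocks and conjugating back gives the entries of e^{tA} as shown above.

e^{tA} = [[(1 - t)*e^{6*t}, t*e^{6*t}, 0], [-t*e^{6*t}, (t + 1)*e^{6*t}, 0], [0, 0, e^{6*t}]]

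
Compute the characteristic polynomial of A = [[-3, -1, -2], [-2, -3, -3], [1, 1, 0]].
xI - A = [[x + 3, 1, 2], [2, x + 3, 3], [-1, -1, x]].

Expanding det(xI - A) along the first row:
det(xI - A) = + (x + 3)·det([[x + 3, 3], [-1, x]]) - (1)·det([[2, 3], [-1, x]]) + (2)·det([[2, x + 3], [-1, -1]]).

Evaluating gives χ_A(x) = x^3 + 6x^2 + 12x + 8 = (x + 2)^3.

χ_A(x) = (x + 2)^3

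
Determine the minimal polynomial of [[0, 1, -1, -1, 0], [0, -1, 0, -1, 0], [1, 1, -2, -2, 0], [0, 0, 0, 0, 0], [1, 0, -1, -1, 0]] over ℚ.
m_A(x) = x(x + 1)^2

The characteristic polynomial factors as x^2(x + 1)^3. The minimal polynomial is ∏(x - λ)^{k_λ} where k_λ is the size of the largest Jordan block at λ.

For λ = -1: rank(A + I) = 3, and the largest Jordan block has size 2 (the smallest k with rank((A + I)^k) = rank((A + I)^(k+1))).
For λ = 0: rank(A) = 3, and the largest Jordan block has size 1 (the smallest k with rank(A^k) = rank(A^(k+1))).

So m_A(x) = x(x + 1)^2.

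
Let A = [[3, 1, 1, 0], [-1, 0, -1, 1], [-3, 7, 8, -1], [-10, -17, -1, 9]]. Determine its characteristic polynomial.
χ_A(x) = (x - 5)^4

xI - A = [[x - 3, -1, -1, 0], [1, x, 1, -1], [3, -7, x - 8, 1], [10, 17, 1, x - 9]].

Expanding det(xI - A) along the first row:
det(xI - A) = + (x - 3)·det([[x, 1, -1], [-7, x - 8, 1], [17, 1, x - 9]]) - (-1)·det([[1, 1, -1], [3, x - 8, 1], [10, 1, x - 9]]) + (-1)·det([[1, x, -1], [3, -7, 1], [10, 17, x - 9]]) - (0)·det([[1, x, 1], [3, -7, x - 8], [10, 17, 1]]).

Evaluating gives χ_A(x) = x^4 - 20x^3 + 150x^2 - 500x + 625 = (x - 5)^4.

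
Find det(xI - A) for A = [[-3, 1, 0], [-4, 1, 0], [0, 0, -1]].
xI - A = [[x + 3, -1, 0], [4, x - 1, 0], [0, 0, x + 1]].

Expanding det(xI - A) along the first row:
det(xI - A) = + (x + 3)·det([[x - 1, 0], [0, x + 1]]) - (-1)·det([[4, 0], [0, x + 1]]) + (0)·det([[4, x - 1], [0, 0]]).

Evaluating gives χ_A(x) = x^3 + 3x^2 + 3x + 1 = (x + 1)^3.

χ_A(x) = (x + 1)^3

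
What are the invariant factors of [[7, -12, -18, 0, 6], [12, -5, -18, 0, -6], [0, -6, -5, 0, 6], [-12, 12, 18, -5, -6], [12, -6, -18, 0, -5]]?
x + 5, (x - 1)(x + 5), (x - 1)(x + 5)

The Jordan structure of A has elementary divisors (x + 5), (x + 5), (x + 5), (x - 1), (x - 1). Arranging the block sizes at each eigenvalue in decreasing order and taking row products gives the invariant factors.

Invariant factors (smallest first, each dividing the next): x + 5, (x - 1)(x + 5), (x - 1)(x + 5).

Check: the last factor (x - 1)(x + 5) is the minimal polynomial, and the product (x - 1)^2(x + 5)^3 is the characteristic polynomial.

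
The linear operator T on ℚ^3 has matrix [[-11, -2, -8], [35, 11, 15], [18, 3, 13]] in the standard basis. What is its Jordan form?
J = [[1, 0, 0], [0, 6, 1], [0, 0, 6]]

The characteristic polynomial is det(xI - A) = (x - 6)^2(x - 1), so the eigenvalues are 1 (algebraic multiplicity 1), 6 (algebraic multiplicity 2).

For λ = 1: algebraic multiplicity 1 gives one 1×1 block.

For λ = 6: rank(A - 6I) = 2, rank((A - 6I)^2) = 1. The eigenspace has dimension 3 - 2 = 1, so there is 1 Jordan block; the rank sequence gives block sizes [2].

Assembling the blocks gives the Jordan form J above.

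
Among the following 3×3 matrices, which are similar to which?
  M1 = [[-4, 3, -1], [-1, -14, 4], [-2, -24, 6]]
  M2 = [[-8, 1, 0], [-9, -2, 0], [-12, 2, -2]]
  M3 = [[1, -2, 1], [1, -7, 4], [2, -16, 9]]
Characteristic polynomials: χ_{M1} = (x + 2)(x + 5)^2, χ_{M2} = (x + 2)(x + 5)^2, χ_{M3} = (x - 1)^3.

{M1, M2}: invariant factors (x + 2)(x + 5)^2.

{M3}: invariant factors (x - 1)^3.

Matrices are similar if and only if their invariant-factor lists agree; the partition into similarity classes is {M1, M2}, {M3}.

2 classes: {M1, M2}, {M3}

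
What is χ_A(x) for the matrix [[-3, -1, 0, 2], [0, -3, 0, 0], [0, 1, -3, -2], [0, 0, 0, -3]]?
χ_A(x) = (x + 3)^4

xI - A = [[x + 3, 1, 0, -2], [0, x + 3, 0, 0], [0, -1, x + 3, 2], [0, 0, 0, x + 3]].

Expanding det(xI - A) along the first row:
det(xI - A) = + (x + 3)·det([[x + 3, 0, 0], [-1, x + 3, 2], [0, 0, x + 3]]) - (1)·det([[0, 0, 0], [0, x + 3, 2], [0, 0, x + 3]]) + (0)·det([[0, x + 3, 0], [0, -1, 2], [0, 0, x + 3]]) - (-2)·det([[0, x + 3, 0], [0, -1, x + 3], [0, 0, 0]]).

Evaluating gives χ_A(x) = x^4 + 12x^3 + 54x^2 + 108x + 81 = (x + 3)^4.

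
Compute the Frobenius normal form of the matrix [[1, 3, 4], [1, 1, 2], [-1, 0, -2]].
The invariant factors of A (the non-unit diagonal entries of the Smith normal form of xI - A over ℚ[x]) are x^3 - 2x - 2, each dividing the next. The characteristic polynomial is their product, x^3 - 2x - 2.

The rational canonical form is the block-diagonal matrix of companion matrices C(f_i):
R = [[0, 0, 2], [1, 0, 2], [0, 1, 0]].

Note the characteristic polynomial does not split into linear factors over ℚ, so A has no Jordan form over ℚ; the rational canonical form exists over any field.

R = [[0, 0, 2], [1, 0, 2], [0, 1, 0]]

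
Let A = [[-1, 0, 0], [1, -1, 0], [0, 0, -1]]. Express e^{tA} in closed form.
A has Jordan form J = [[-1, 1, 0], [0, -1, 0], [0, 0, -1]] with A = PJP^{-1}, so e^{tA} = P e^{tJ} P^{-1}.

For a Jordan block J_k(λ), e^{tJ_k(λ)} = e^{λt} · (I + tN + t^2 N^2/2! + ... + t^{k-1} N^{k-1}/(k-1)!) where N is the nilpotent superdiagonal part.

Assembling the blocks and conjugating back gives the entries of e^{tA} as shown above.

e^{tA} = [[e^{-t}, 0, 0], [t*e^{-t}, e^{-t}, 0], [0, 0, e^{-t}]]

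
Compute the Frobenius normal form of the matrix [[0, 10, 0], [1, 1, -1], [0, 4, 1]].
R = [[0, 0, -10], [1, 0, 5], [0, 1, 2]]

The invariant factors of A (the non-unit diagonal entries of the Smith normal form of xI - A over ℚ[x]) are (x - 2)(x^2 - 5), each dividing the next. The characteristic polynomial is their product, (x - 2)(x^2 - 5).

The rational canonical form is the block-diagonal matrix of companion matrices C(f_i):
R = [[0, 0, -10], [1, 0, 5], [0, 1, 2]].

Note the characteristic polynomial does not split into linear factors over ℚ, so A has no Jordan form over ℚ; the rational canonical form exists over any field.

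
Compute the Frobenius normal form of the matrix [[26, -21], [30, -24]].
The invariant factors of A (the non-unit diagonal entries of the Smith normal form of xI - A over ℚ[x]) are x^2 - 2x + 6, each dividing the next. The characteristic polynomial is their product, x^2 - 2x + 6.

The rational canonical form is the block-diagonal matrix of companion matrices C(f_i):
R = [[0, -6], [1, 2]].

Note the characteristic polynomial does not split into linear factors over ℚ, so A has no Jordan form over ℚ; the rational canonical form exists over any field.

R = [[0, -6], [1, 2]]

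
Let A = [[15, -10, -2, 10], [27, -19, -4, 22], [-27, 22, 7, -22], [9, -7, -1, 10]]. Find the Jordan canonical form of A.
J = [[3, 1, 0, 0], [0, 3, 0, 0], [0, 0, 3, 0], [0, 0, 0, 4]]

The characteristic polynomial is det(xI - A) = (x - 4)(x - 3)^3, so the eigenvalues are 3 (algebraic multiplicity 3), 4 (algebraic multiplicity 1).

For λ = 3: rank(A - 3I) = 2, rank((A - 3I)^2) = 1. The eigenspace has dimension 4 - 2 = 2, so there are 2 Jordan blocks; the rank sequence gives block sizes [2, 1].

For λ = 4: algebraic multiplicity 1 gives one 1×1 block.

Assembling the blocks gives the Jordan form J above.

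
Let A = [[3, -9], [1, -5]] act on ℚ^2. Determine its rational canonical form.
R = [[0, 6], [1, -2]]

The invariant factors of A (the non-unit diagonal entries of the Smith normal form of xI - A over ℚ[x]) are x^2 + 2x - 6, each dividing the next. The characteristic polynomial is their product, x^2 + 2x - 6.

The rational canonical form is the block-diagonal matrix of companion matrices C(f_i):
R = [[0, 6], [1, -2]].

Note the characteristic polynomial does not split into linear factors over ℚ, so A has no Jordan form over ℚ; the rational canonical form exists over any field.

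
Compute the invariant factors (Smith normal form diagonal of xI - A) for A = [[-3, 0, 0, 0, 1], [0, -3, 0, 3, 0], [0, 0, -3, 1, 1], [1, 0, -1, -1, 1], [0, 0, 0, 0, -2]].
x + 3, (x + 2)^3(x + 3)

The Jordan structure of A has elementary divisors (x + 3), (x + 3), (x + 2)^3. Arranging the block sizes at each eigenvalue in decreasing order and taking row products gives the invariant factors.

Invariant factors (smallest first, each dividing the next): x + 3, (x + 2)^3(x + 3).

Check: the last factor (x + 2)^3(x + 3) is the minimal polynomial, and the product (x + 2)^3(x + 3)^2 is the characteristic polynomial.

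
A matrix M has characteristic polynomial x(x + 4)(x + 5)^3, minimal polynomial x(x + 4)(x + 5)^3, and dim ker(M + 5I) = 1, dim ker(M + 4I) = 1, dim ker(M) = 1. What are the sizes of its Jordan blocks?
λ = -5: algebraic multiplicity 3 (exponent in χ_M), largest block size 3 (exponent in m_M), 1 block (geometric multiplicity). This forces block sizes [3].
λ = -4: algebraic multiplicity 1 (exponent in χ_M), largest block size 1 (exponent in m_M), 1 block (geometric multiplicity). This forces block sizes [1].
λ = 0: algebraic multiplicity 1 (exponent in χ_M), largest block size 1 (exponent in m_M), 1 block (geometric multiplicity). This forces block sizes [1].

Jordan blocks: (-5, 3), (-4, 1), (0, 1)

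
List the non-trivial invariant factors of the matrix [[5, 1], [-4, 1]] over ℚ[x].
(x - 3)^2

The Jordan structure of A has elementary divisors (x - 3)^2. Arranging the block sizes at each eigenvalue in decreasing order and taking row products gives the invariant factors.

Invariant factors (smallest first, each dividing the next): (x - 3)^2.

Check: the last factor (x - 3)^2 is the minimal polynomial, and the product (x - 3)^2 is the characteristic polynomial.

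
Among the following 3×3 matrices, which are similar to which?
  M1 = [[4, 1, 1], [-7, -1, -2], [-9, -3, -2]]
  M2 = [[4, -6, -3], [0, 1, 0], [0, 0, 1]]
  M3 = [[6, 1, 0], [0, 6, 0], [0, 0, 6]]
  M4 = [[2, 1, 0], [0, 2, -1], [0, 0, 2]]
4 classes: {M1}, {M2}, {M3}, {M4}

Characteristic polynomials: χ_{M1} = x^2(x - 1), χ_{M2} = (x - 4)(x - 1)^2, χ_{M3} = (x - 6)^3, χ_{M4} = (x - 2)^3.

{M1}: invariant factors x^2(x - 1).

{M2}: invariant factors x - 1, (x - 4)(x - 1).

{M3}: invariant factors x - 6, (x - 6)^2.

{M4}: invariant factors (x - 2)^3.

Matrices are similar if and only if their invariant-factor lists agree; the partition into similarity classes is {M1}, {M2}, {M3}, {M4}.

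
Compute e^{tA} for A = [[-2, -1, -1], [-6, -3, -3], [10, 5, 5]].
A has Jordan form J = [[0, 1, 0], [0, 0, 0], [0, 0, 0]] with A = PJP^{-1}, so e^{tA} = P e^{tJ} P^{-1}.

For a Jordan block J_k(λ), e^{tJ_k(λ)} = e^{λt} · (I + tN + t^2 N^2/2! + ... + t^{k-1} N^{k-1}/(k-1)!) where N is the nilpotent superdiagonal part.

Assembling the blocks and conjugating back gives the entries of e^{tA} as shown above.

e^{tA} = [[1 - 2*t, -t, -t], [-6*t, 1 - 3*t, -3*t], [10*t, 5*t, 5*t + 1]]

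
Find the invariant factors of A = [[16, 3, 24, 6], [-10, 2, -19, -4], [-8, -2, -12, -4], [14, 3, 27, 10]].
x - 4, (x - 4)^3

The Jordan structure of A has elementary divisors (x - 4)^3, (x - 4). Arranging the block sizes at each eigenvalue in decreasing order and taking row products gives the invariant factors.

Invariant factors (smallest first, each dividing the next): x - 4, (x - 4)^3.

Check: the last factor (x - 4)^3 is the minimal polynomial, and the product (x - 4)^4 is the characteristic polynomial.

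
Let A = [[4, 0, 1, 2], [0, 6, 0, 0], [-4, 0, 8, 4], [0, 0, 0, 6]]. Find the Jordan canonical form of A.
J = [[6, 1, 0, 0], [0, 6, 0, 0], [0, 0, 6, 0], [0, 0, 0, 6]]

The characteristic polynomial is det(xI - A) = (x - 6)^4, so the eigenvalues are 6 (algebraic multiplicity 4).

For λ = 6: rank(A - 6I) = 1, rank((A - 6I)^2) = 0. The eigenspace has dimension 4 - 1 = 3, so there are 3 Jordan blocks; the rank sequence gives block sizes [2, 1, 1].

Assembling the blocks gives the Jordan form J above.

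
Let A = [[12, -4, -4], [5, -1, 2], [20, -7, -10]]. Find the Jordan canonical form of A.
J = [[-3, 0, 0], [0, 2, 1], [0, 0, 2]]

The characteristic polynomial is det(xI - A) = (x - 2)^2(x + 3), so the eigenvalues are -3 (algebraic multiplicity 1), 2 (algebraic multiplicity 2).

For λ = -3: algebraic multiplicity 1 gives one 1×1 block.

For λ = 2: rank(A - 2I) = 2, rank((A - 2I)^2) = 1. The eigenspace has dimension 3 - 2 = 1, so there is 1 Jordan block; the rank sequence gives block sizes [2].

Assembling the blocks gives the Jordan form J above.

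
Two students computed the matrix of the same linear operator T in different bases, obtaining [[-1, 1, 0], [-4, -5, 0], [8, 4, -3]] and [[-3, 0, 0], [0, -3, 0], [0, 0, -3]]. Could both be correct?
Both have characteristic polynomial (x + 3)^3, but the minimal polynomial of A is (x + 3)^2 while the minimal polynomial of B is x + 3. The minimal polynomial is a similarity invariant, so A and B are not similar.

No.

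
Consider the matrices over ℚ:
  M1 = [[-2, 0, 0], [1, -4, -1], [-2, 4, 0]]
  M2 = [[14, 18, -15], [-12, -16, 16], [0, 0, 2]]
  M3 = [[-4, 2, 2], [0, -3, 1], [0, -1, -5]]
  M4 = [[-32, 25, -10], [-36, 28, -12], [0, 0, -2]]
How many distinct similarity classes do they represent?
Characteristic polynomials: χ_{M1} = (x + 2)^3, χ_{M2} = (x - 2)^2(x + 4), χ_{M3} = (x + 4)^3, χ_{M4} = (x + 2)^3.

{M1, M4}: invariant factors x + 2, (x + 2)^2.

{M2}: invariant factors (x - 2)^2(x + 4).

{M3}: invariant factors x + 4, (x + 4)^2.

Matrices are similar if and only if their invariant-factor lists agree; the partition into similarity classes is {M1, M4}, {M2}, {M3}.

3 classes: {M1, M4}, {M2}, {M3}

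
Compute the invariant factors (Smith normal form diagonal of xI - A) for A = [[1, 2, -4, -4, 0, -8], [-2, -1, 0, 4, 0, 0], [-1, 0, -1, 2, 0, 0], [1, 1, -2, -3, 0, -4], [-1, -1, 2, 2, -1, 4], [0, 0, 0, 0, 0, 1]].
x + 1, (x + 1)^2, (x - 1)(x + 1)^2

The Jordan structure of A has elementary divisors (x + 1)^2, (x + 1)^2, (x + 1), (x - 1). Arranging the block sizes at each eigenvalue in decreasing order and taking row products gives the invariant factors.

Invariant factors (smallest first, each dividing the next): x + 1, (x + 1)^2, (x - 1)(x + 1)^2.

Check: the last factor (x - 1)(x + 1)^2 is the minimal polynomial, and the product (x - 1)(x + 1)^5 is the characteristic polynomial.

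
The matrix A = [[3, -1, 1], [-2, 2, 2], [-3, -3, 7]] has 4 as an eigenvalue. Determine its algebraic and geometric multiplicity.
The characteristic polynomial is (x - 4)^3, so the factor x - 4 appears with exponent 3: the algebraic multiplicity is 3.

rank(A - 4I) = 1, so the eigenspace has dimension 3 - 1 = 2: the geometric multiplicity is 2.

Since 2 < 3, A is not diagonalizable.

algebraic multiplicity 3, geometric multiplicity 2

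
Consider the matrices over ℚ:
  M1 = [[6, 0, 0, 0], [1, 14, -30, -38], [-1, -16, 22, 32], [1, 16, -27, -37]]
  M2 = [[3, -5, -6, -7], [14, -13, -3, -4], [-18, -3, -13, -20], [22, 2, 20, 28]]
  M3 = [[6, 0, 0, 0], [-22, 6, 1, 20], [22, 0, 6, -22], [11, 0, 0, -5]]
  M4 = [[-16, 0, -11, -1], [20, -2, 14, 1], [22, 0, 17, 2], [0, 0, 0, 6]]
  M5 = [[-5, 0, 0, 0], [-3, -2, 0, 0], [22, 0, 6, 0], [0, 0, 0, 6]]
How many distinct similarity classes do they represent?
3 classes: {M1, M2, M4}, {M3}, {M5}

Characteristic polynomials: χ_{M1} = (x - 6)^2(x + 2)(x + 5), χ_{M2} = (x - 6)^2(x + 2)(x + 5), χ_{M3} = (x - 6)^3(x + 5), χ_{M4} = (x - 6)^2(x + 2)(x + 5), χ_{M5} = (x - 6)^2(x + 2)(x + 5).

{M1, M2, M4}: invariant factors (x - 6)^2(x + 2)(x + 5).

{M3}: invariant factors x - 6, (x - 6)^2(x + 5).

{M5}: invariant factors x - 6, (x - 6)(x + 2)(x + 5).

Matrices are similar if and only if their invariant-factor lists agree; the partition into similarity classes is {M1, M2, M4}, {M3}, {M5}.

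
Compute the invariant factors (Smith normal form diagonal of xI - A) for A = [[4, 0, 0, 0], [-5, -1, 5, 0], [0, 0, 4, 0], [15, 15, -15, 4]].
The Jordan structure of A has elementary divisors (x + 1), (x - 4), (x - 4), (x - 4). Arranging the block sizes at each eigenvalue in decreasing order and taking row products gives the invariant factors.

Invariant factors (smallest first, each dividing the next): x - 4, x - 4, (x - 4)(x + 1).

Check: the last factor (x - 4)(x + 1) is the minimal polynomial, and the product (x - 4)^3(x + 1) is the characteristic polynomial.

x - 4, x - 4, (x - 4)(x + 1)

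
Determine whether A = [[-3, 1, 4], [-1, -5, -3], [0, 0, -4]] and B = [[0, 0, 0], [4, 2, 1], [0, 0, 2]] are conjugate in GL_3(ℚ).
trace(A) = -12 but trace(B) = 4. The trace is a similarity invariant, so A and B are not similar.

No.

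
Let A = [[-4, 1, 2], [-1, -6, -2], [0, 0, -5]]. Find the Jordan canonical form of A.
J = [[-5, 1, 0], [0, -5, 0], [0, 0, -5]]

The characteristic polynomial is det(xI - A) = (x + 5)^3, so the eigenvalues are -5 (algebraic multiplicity 3).

For λ = -5: rank(A + 5I) = 1, rank((A + 5I)^2) = 0. The eigenspace has dimension 3 - 1 = 2, so there are 2 Jordan blocks; the rank sequence gives block sizes [2, 1].

Assembling the blocks gives the Jordan form J above.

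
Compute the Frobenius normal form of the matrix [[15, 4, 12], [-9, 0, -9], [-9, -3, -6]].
R = [[3, 0, 0], [0, 0, -9], [0, 1, 6]]

The invariant factors of A (the non-unit diagonal entries of the Smith normal form of xI - A over ℚ[x]) are x - 3, (x - 3)^2, each dividing the next. The characteristic polynomial is their product, (x - 3)^3.

The rational canonical form is the block-diagonal matrix of companion matrices C(f_i):
R = [[3, 0, 0], [0, 0, -9], [0, 1, 6]].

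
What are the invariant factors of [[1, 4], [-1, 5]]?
The Jordan structure of A has elementary divisors (x - 3)^2. Arranging the block sizes at each eigenvalue in decreasing order and taking row products gives the invariant factors.

Invariant factors (smallest first, each dividing the next): (x - 3)^2.

Check: the last factor (x - 3)^2 is the minimal polynomial, and the product (x - 3)^2 is the characteristic polynomial.

(x - 3)^2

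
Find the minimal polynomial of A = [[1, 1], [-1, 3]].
m_A(x) = (x - 2)^2

The characteristic polynomial factors as (x - 2)^2. The minimal polynomial is ∏(x - λ)^{k_λ} where k_λ is the size of the largest Jordan block at λ.

For λ = 2: rank(A - 2I) = 1, and the largest Jordan block has size 2 (the smallest k with rank((A - 2I)^k) = rank((A - 2I)^(k+1))).

So m_A(x) = (x - 2)^2.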